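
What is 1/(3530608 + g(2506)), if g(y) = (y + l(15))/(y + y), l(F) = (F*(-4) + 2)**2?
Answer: 2506/8847706583 ≈ 2.8324e-7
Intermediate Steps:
l(F) = (2 - 4*F)**2 (l(F) = (-4*F + 2)**2 = (2 - 4*F)**2)
g(y) = (3364 + y)/(2*y) (g(y) = (y + 4*(-1 + 2*15)**2)/(y + y) = (y + 4*(-1 + 30)**2)/((2*y)) = (y + 4*29**2)*(1/(2*y)) = (y + 4*841)*(1/(2*y)) = (y + 3364)*(1/(2*y)) = (3364 + y)*(1/(2*y)) = (3364 + y)/(2*y))
1/(3530608 + g(2506)) = 1/(3530608 + (1/2)*(3364 + 2506)/2506) = 1/(3530608 + (1/2)*(1/2506)*5870) = 1/(3530608 + 2935/2506) = 1/(8847706583/2506) = 2506/8847706583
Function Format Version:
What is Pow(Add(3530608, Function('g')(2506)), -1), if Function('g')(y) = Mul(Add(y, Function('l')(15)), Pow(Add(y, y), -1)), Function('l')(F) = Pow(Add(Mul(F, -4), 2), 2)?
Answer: Rational(2506, 8847706583) ≈ 2.8324e-7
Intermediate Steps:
Function('l')(F) = Pow(Add(2, Mul(-4, F)), 2) (Function('l')(F) = Pow(Add(Mul(-4, F), 2), 2) = Pow(Add(2, Mul(-4, F)), 2))
Function('g')(y) = Mul(Rational(1, 2), Pow(y, -1), Add(3364, y)) (Function('g')(y) = Mul(Add(y, Mul(4, Pow(Add(-1, Mul(2, 15)), 2))), Pow(Add(y, y), -1)) = Mul(Add(y, Mul(4, Pow(Add(-1, 30), 2))), Pow(Mul(2, y), -1)) = Mul(Add(y, Mul(4, Pow(29, 2))), Mul(Rational(1, 2), Pow(y, -1))) = Mul(Add(y, Mul(4, 841)), Mul(Rational(1, 2), Pow(y, -1))) = Mul(Add(y, 3364), Mul(Rational(1, 2), Pow(y, -1))) = Mul(Add(3364, y), Mul(Rational(1, 2), Pow(y, -1))) = Mul(Rational(1, 2), Pow(y, -1), Add(3364, y)))
Pow(Add(3530608, Function('g')(2506)), -1) = Pow(Add(3530608, Mul(Rational(1, 2), Pow(2506, -1), Add(3364, 2506))), -1) = Pow(Add(3530608, Mul(Rational(1, 2), Rational(1, 2506), 5870)), -1) = Pow(Add(3530608, Rational(2935, 2506)), -1) = Pow(Rational(8847706583, 2506), -1) = Rational(2506, 8847706583)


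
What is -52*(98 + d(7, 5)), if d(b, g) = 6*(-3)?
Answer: -4160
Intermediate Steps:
d(b, g) = -18
-52*(98 + d(7, 5)) = -52*(98 - 18) = -52*80 = -4160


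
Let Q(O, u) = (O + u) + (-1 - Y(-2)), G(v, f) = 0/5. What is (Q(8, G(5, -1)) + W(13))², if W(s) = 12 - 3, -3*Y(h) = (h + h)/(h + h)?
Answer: 2401/9 ≈ 266.78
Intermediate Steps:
Y(h) = -⅓ (Y(h) = -(h + h)/(3*(h + h)) = -2*h/(3*(2*h)) = -2*h*1/(2*h)/3 = -⅓*1 = -⅓)
G(v, f) = 0 (G(v, f) = 0*(⅕) = 0)
Q(O, u) = -⅔ + O + u (Q(O, u) = (O + u) + (-1 - 1*(-⅓)) = (O + u) + (-1 + ⅓) = (O + u) - ⅔ = -⅔ + O + u)
W(s) = 9
(Q(8, G(5, -1)) + W(13))² = ((-⅔ + 8 + 0) + 9)² = (22/3 + 9)² = (49/3)² = 2401/9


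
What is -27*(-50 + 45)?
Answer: 135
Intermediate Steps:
-27*(-50 + 45) = -27*(-5) = 135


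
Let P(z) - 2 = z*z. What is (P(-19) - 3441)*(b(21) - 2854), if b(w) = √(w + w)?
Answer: 8784612 - 3078*√42 ≈ 8.7647e+6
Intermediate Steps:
P(z) = 2 + z² (P(z) = 2 + z*z = 2 + z²)
b(w) = √2*√w (b(w) = √(2*w) = √2*√w)
(P(-19) - 3441)*(b(21) - 2854) = ((2 + (-19)²) - 3441)*(√2*√21 - 2854) = ((2 + 361) - 3441)*(√42 - 2854) = (363 - 3441)*(-2854 + √42) = -3078*(-2854 + √42) = 8784612 - 3078*√42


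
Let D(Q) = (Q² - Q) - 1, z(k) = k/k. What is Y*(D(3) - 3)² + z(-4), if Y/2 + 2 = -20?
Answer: -175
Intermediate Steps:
z(k) = 1
Y = -44 (Y = -4 + 2*(-20) = -4 - 40 = -44)
D(Q) = -1 + Q² - Q
Y*(D(3) - 3)² + z(-4) = -44*((-1 + 3² - 1*3) - 3)² + 1 = -44*((-1 + 9 - 3) - 3)² + 1 = -44*(5 - 3)² + 1 = -44*2² + 1 = -44*4 + 1 = -176 + 1 = -175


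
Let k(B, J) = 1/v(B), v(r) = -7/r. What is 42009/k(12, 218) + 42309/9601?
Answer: -940930385/38404 ≈ -24501.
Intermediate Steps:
k(B, J) = -B/7 (k(B, J) = 1/(-7/B) = -B/7)
42009/k(12, 218) + 42309/9601 = 42009/((-1/7*12)) + 42309/9601 = 42009/(-12/7) + 42309*(1/9601) = 42009*(-7/12) + 42309/9601 = -98021/4 + 42309/9601 = -940930385/38404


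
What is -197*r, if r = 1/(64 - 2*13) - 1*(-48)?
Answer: -359525/38 ≈ -9461.2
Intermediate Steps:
r = 1825/38 (r = 1/(64 - 26) + 48 = 1/38 + 48 = 1825/38 ≈ 48.026)
-197*r = -197*1825/38 = -359525/38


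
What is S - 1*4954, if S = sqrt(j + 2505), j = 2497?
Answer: -4954 + sqrt(5002) ≈ -4883.3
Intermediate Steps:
S = sqrt(5002) (S = sqrt(2497 + 2505) = sqrt(5002) ≈ 70.725)
S - 1*4954 = sqrt(5002) - 1*4954 = sqrt(5002) - 4954 = -4954 + sqrt(5002)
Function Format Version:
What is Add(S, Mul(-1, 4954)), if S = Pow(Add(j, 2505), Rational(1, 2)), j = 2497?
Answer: Add(-4954, Pow(5002, Rational(1, 2))) ≈ -4883.3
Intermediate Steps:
S = Pow(5002, Rational(1, 2)) (S = Pow(Add(2497, 2505), Rational(1, 2)) = Pow(5002, Rational(1, 2)) ≈ 70.725)
Add(S, Mul(-1, 4954)) = Add(Pow(5002, Rational(1, 2)), Mul(-1, 4954)) = Add(Pow(5002, Rational(1, 2)), -4954) = Add(-4954, Pow(5002, Rational(1, 2)))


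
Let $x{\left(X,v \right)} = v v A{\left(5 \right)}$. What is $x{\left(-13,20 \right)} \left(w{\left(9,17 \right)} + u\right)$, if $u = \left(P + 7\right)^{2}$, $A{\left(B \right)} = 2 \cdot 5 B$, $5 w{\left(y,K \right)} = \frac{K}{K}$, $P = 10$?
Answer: $5784000$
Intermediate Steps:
$w{\left(y,K \right)} = \frac{1}{5}$ ($w{\left(y,K \right)} = \frac{K \frac{1}{K}}{5} = \frac{1}{5} \cdot 1 = \frac{1}{5}$)
$A{\left(B \right)} = 10 B$
$x{\left(X,v \right)} = 50 v^{2}$ ($x{\left(X,v \right)} = v v 10 \cdot 5 = v^{2} \cdot 50 = 50 v^{2}$)
$u = 289$ ($u = \left(10 + 7\right)^{2} = 17^{2} = 289$)
$x{\left(-13,20 \right)} \left(w{\left(9,17 \right)} + u\right) = 50 \cdot 20^{2} \left(\frac{1}{5} + 289\right) = 50 \cdot 400 \cdot \frac{1446}{5} = 20000 \cdot \frac{1446}{5} = 5784000$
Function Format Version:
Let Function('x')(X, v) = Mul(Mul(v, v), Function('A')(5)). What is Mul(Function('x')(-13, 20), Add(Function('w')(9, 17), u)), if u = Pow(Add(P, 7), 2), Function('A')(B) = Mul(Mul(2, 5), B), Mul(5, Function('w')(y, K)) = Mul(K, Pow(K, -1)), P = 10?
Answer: 5784000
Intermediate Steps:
Function('w')(y, K) = Rational(1, 5) (Function('w')(y, K) = Mul(Rational(1, 5), Mul(K, Pow(K, -1))) = Mul(Rational(1, 5), 1) = Rational(1, 5))
Function('A')(B) = Mul(10, B)
Function('x')(X, v) = Mul(50, Pow(v, 2)) (Function('x')(X, v) = Mul(Mul(v, v), Mul(10, 5)) = Mul(Pow(v, 2), 50) = Mul(50, Pow(v, 2)))
u = 289 (u = Pow(Add(10, 7), 2) = Pow(17, 2) = 289)
Mul(Function('x')(-13, 20), Add(Function('w')(9, 17), u)) = Mul(Mul(50, Pow(20, 2)), Add(Rational(1, 5), 289)) = Mul(Mul(50, 400), Rational(1446, 5)) = Mul(20000, Rational(1446, 5)) = 5784000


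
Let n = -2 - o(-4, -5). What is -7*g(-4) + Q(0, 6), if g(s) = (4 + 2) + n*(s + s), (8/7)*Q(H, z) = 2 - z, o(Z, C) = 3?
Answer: -651/2 ≈ -325.50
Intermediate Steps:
Q(H, z) = 7/4 - 7*z/8 (Q(H, z) = 7*(2 - z)/8 = 7/4 - 7*z/8)
n = -5 (n = -2 - 1*3 = -2 - 3 = -5)
g(s) = 6 - 10*s (g(s) = (4 + 2) - 5*(s + s) = 6 - 10*s)
-7*g(-4) + Q(0, 6) = -7*(6 - 10*(-4)) + (7/4 - 7/8*6) = -7*(6 + 40) + (7/4 - 21/4) = -7*46 - 7/2 = -322 - 7/2 = -651/2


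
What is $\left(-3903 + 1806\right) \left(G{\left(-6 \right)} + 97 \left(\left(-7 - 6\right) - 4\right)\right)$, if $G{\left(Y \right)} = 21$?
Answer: $3413916$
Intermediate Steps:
$\left(-3903 + 1806\right) \left(G{\left(-6 \right)} + 97 \left(\left(-7 - 6\right) - 4\right)\right) = \left(-3903 + 1806\right) \left(21 + 97 \left(\left(-7 - 6\right) - 4\right)\right) = - 2097 \left(21 + 97 \left(-13 - 4\right)\right) = - 2097 \left(21 + 97 \left(-17\right)\right) = - 2097 \left(21 - 1649\right) = \left(-2097\right) \left(-1628\right) = 3413916$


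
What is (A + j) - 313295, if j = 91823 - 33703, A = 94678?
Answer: -160497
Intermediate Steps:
j = 58120
(A + j) - 313295 = (94678 + 58120) - 313295 = 152798 - 313295 = -160497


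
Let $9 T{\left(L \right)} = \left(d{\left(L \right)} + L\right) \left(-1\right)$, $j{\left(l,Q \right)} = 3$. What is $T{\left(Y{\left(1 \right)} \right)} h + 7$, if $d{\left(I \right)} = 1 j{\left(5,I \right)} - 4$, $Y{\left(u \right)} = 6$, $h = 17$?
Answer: $- \frac{22}{9} \approx -2.4444$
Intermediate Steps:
$d{\left(I \right)} = -1$ ($d{\left(I \right)} = 1 \cdot 3 - 4 = 3 - 4 = -1$)
$T{\left(L \right)} = \frac{1}{9} - \frac{L}{9}$ ($T{\left(L \right)} = \frac{\left(-1 + L\right) \left(-1\right)}{9} = \frac{1 - L}{9} = \frac{1}{9} - \frac{L}{9}$)
$T{\left(Y{\left(1 \right)} \right)} h + 7 = \left(\frac{1}{9} - \frac{2}{3}\right) 17 + 7 = \left(- \frac{5}{9}\right) 17 + 7 = - \frac{85}{9} + 7 = - \frac{22}{9}$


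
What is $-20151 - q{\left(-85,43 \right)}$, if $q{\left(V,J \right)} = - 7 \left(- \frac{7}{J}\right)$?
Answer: $- \frac{866542}{43} \approx -20152.0$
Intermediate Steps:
$q{\left(V,J \right)} = \frac{49}{J}$
$-20151 - q{\left(-85,43 \right)} = -20151 - \frac{49}{43} = - \frac{866542}{43}$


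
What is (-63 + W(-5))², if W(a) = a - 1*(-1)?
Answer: 4489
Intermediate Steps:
W(a) = 1 + a (W(a) = a + 1 = 1 + a)
(-63 + W(-5))² = (-63 + (1 - 5))² = (-63 - 4)² = (-67)² = 4489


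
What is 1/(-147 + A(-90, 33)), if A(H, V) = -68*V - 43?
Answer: -1/2434 ≈ -0.00041085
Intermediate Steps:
A(H, V) = -43 - 68*V
1/(-147 + A(-90, 33)) = 1/(-147 + (-43 - 68*33)) = 1/(-147 + (-43 - 2244)) = 1/(-147 - 2287) = 1/(-2434) = -1/2434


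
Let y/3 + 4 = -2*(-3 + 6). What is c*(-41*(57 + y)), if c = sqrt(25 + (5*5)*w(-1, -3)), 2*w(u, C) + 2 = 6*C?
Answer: -16605*I ≈ -16605.0*I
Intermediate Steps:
w(u, C) = -1 + 3*C (w(u, C) = -1 + (6*C)/2 = -1 + 3*C)
y = -30 (y = -12 + 3*(-2*(-3 + 6)) = -12 + 3*(-2*3) = -12 + 3*(-6) = -12 - 18 = -30)
c = 15*I (c = sqrt(25 + (5*5)*(-1 + 3*(-3))) = sqrt(25 + 25*(-1 - 9)) = sqrt(25 + 25*(-10)) = sqrt(25 - 250) = sqrt(-225) = 15*I ≈ 15.0*I)
c*(-41*(57 + y)) = (15*I)*(-41*(57 - 30)) = (15*I)*(-41*27) = (15*I)*(-1107) = -16605*I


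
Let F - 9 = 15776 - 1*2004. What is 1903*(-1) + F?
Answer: 11878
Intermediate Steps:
F = 13781 (F = 9 + (15776 - 1*2004) = 9 + (15776 - 2004) = 9 + 13772 = 13781)
1903*(-1) + F = 1903*(-1) + 13781 = -1903 + 13781 = 11878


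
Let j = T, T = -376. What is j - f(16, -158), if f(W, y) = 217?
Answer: -593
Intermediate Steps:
j = -376
j - f(16, -158) = -376 - 1*217 = -376 - 217 = -593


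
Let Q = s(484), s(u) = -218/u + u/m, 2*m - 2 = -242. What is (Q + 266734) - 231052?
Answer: 64754692/1815 ≈ 35678.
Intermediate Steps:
m = -120 (m = 1 + (½)*(-242) = 1 - 121 = -120)
s(u) = -218/u - u/120 (s(u) = -218/u + u/(-120) = -218/u + u*(-1/120) = -218/u - u/120)
Q = -8138/1815 (Q = -218/484 - 1/120*484 = -218*1/484 - 121/30 = -109/242 - 121/30 = -8138/1815 ≈ -4.4837)
(Q + 266734) - 231052 = (-8138/1815 + 266734) - 231052 = 484114072/1815 - 231052 = 64754692/1815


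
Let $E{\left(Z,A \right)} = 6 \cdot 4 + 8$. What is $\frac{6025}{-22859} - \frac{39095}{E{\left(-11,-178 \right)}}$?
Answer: $- \frac{893865405}{731488} \approx -1222.0$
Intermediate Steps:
$E{\left(Z,A \right)} = 32$ ($E{\left(Z,A \right)} = 24 + 8 = 32$)
$\frac{6025}{-22859} - \frac{39095}{E{\left(-11,-178 \right)}} = \frac{6025}{-22859} - \frac{39095}{32} = 6025 \left(- \frac{1}{22859}\right) - \frac{39095}{32} = - \frac{6025}{22859} - \frac{39095}{32} = - \frac{893865405}{731488}$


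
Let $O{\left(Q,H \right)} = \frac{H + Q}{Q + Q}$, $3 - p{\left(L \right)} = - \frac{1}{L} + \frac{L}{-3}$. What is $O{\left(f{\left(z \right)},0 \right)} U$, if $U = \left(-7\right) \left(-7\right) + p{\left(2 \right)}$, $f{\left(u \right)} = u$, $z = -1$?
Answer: $\frac{319}{12} \approx 26.583$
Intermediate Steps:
$p{\left(L \right)} = 3 + \frac{1}{L} + \frac{L}{3}$ ($p{\left(L \right)} = 3 - \left(- \frac{1}{L} + \frac{L}{-3}\right) = 3 - \left(- \frac{1}{L} + L \left(- \frac{1}{3}\right)\right) = 3 - \left(- \frac{1}{L} - \frac{L}{3}\right) = 3 + \left(\frac{1}{L} + \frac{L}{3}\right) = 3 + \frac{1}{L} + \frac{L}{3}$)
$O{\left(Q,H \right)} = \frac{H + Q}{2 Q}$
$U = \frac{319}{6}$ ($U = \left(-7\right) \left(-7\right) + \left(3 + \frac{1}{2} + \frac{1}{3} \cdot 2\right) = 49 + \left(3 + \frac{1}{2} + \frac{2}{3}\right) = 49 + \frac{25}{6} = \frac{319}{6} \approx 53.167$)
$O{\left(f{\left(z \right)},0 \right)} U = \frac{0 - 1}{2 \left(-1\right)} \frac{319}{6} = \frac{1}{2} \left(-1\right) \left(-1\right) \frac{319}{6} = \frac{1}{2} \cdot \frac{319}{6} = \frac{319}{12}$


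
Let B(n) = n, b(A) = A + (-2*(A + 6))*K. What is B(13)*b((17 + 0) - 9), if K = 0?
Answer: 104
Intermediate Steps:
b(A) = A (b(A) = A - 2*(A + 6)*0 = A - 2*(6 + A)*0 = A + (-12 - 2*A)*0 = A + 0 = A)
B(13)*b((17 + 0) - 9) = 13*((17 + 0) - 9) = 13*(17 - 9) = 13*8 = 104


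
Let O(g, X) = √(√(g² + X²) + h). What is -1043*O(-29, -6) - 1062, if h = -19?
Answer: -1062 - 1043*√(-19 + √877) ≈ -4460.0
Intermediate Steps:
O(g, X) = √(-19 + √(X² + g²)) (O(g, X) = √(√(g² + X²) - 19) = √(√(X² + g²) - 19) = √(-19 + √(X² + g²)))
-1043*O(-29, -6) - 1062 = -1043*√(-19 + √((-6)² + (-29)²)) - 1062 = -1043*√(-19 + √(36 + 841)) - 1062 = -1043*√(-19 + √877) - 1062 = -1062 - 1043*√(-19 + √877)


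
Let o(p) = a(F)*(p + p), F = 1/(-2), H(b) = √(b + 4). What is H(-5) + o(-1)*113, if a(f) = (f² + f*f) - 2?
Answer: 339 + I ≈ 339.0 + 1.0*I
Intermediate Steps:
H(b) = √(4 + b)
F = -½ ≈ -0.50000
a(f) = -2 + 2*f² (a(f) = (f² + f²) - 2 = 2*f² - 2 = -2 + 2*f²)
o(p) = -3*p (o(p) = (-2 + 2*(-½)²)*(p + p) = (-2 + 2*(¼))*(2*p) = (-2 + ½)*(2*p) = -3*p)
H(-5) + o(-1)*113 = √(4 - 5) - 3*(-1)*113 = √(-1) + 3*113 = I + 339 = 339 + I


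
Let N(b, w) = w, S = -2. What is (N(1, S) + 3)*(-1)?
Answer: -1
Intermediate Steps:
(N(1, S) + 3)*(-1) = (-2 + 3)*(-1) = 1*(-1) = -1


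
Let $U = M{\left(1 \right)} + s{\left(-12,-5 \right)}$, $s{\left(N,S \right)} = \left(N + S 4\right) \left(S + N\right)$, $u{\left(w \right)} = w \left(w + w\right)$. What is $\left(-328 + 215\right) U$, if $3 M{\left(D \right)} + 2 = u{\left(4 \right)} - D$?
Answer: $- \frac{187693}{3} \approx -62564.0$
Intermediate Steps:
$u{\left(w \right)} = 2 w^{2}$ ($u{\left(w \right)} = w 2 w = 2 w^{2}$)
$M{\left(D \right)} = 10 - \frac{D}{3}$ ($M{\left(D \right)} = - \frac{2}{3} + \frac{2 \cdot 4^{2} - D}{3} = - \frac{2}{3} + \frac{2 \cdot 16 - D}{3} = - \frac{2}{3} + \frac{32 - D}{3} = - \frac{2}{3} - \left(- \frac{32}{3} + \frac{D}{3}\right) = 10 - \frac{D}{3}$)
$s{\left(N,S \right)} = \left(N + S\right) \left(N + 4 S\right)$ ($s{\left(N,S \right)} = \left(N + 4 S\right) \left(N + S\right) = \left(N + S\right) \left(N + 4 S\right)$)
$U = \frac{1661}{3}$ ($U = \left(10 - \frac{1}{3}\right) + \left(\left(-12\right)^{2} + 4 \left(-5\right)^{2} + 5 \left(-12\right) \left(-5\right)\right) = \left(10 - \frac{1}{3}\right) + \left(144 + 4 \cdot 25 + 300\right) = \frac{29}{3} + \left(144 + 100 + 300\right) = \frac{29}{3} + 544 = \frac{1661}{3} \approx 553.67$)
$\left(-328 + 215\right) U = \left(-328 + 215\right) \frac{1661}{3} = \left(-113\right) \frac{1661}{3} = - \frac{187693}{3}$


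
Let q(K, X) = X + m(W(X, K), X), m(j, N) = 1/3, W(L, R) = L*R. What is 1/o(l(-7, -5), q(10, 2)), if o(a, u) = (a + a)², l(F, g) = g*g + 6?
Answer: 1/3844 ≈ 0.00026015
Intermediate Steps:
m(j, N) = ⅓
l(F, g) = 6 + g² (l(F, g) = g² + 6 = 6 + g²)
q(K, X) = ⅓ + X (q(K, X) = X + ⅓ = ⅓ + X)
o(a, u) = 4*a² (o(a, u) = (2*a)² = 4*a²)
1/o(l(-7, -5), q(10, 2)) = 1/(4*(6 + (-5)²)²) = 1/(4*(6 + 25)²) = 1/(4*31²) = 1/(4*961) = 1/3844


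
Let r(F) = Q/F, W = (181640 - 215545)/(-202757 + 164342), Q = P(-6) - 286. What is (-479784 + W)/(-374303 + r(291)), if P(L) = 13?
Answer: 357558848027/278950384206 ≈ 1.2818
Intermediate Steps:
Q = -273 (Q = 13 - 286 = -273)
W = 6781/7683 (W = -33905/(-38415) = -33905*(-1/38415) = 6781/7683 ≈ 0.88260)
r(F) = -273/F
(-479784 + W)/(-374303 + r(291)) = (-479784 + 6781/7683)/(-374303 - 273/291) = -3686173691/(7683*(-374303 - 273*1/291)) = -3686173691/(7683*(-374303 - 91/97)) = -3686173691/(7683*(-36307482/97)) = -3686173691/7683*(-97/36307482) = 357558848027/278950384206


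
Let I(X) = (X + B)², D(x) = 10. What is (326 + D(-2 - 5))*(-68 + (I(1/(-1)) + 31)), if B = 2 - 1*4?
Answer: -9408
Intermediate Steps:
B = -2 (B = 2 - 4 = -2)
I(X) = (-2 + X)² (I(X) = (X - 2)² = (-2 + X)²)
(326 + D(-2 - 5))*(-68 + (I(1/(-1)) + 31)) = (326 + 10)*(-68 + ((-2 + 1/(-1))² + 31)) = 336*(-68 + ((-2 - 1)² + 31)) = 336*(-68 + ((-3)² + 31)) = 336*(-68 + (9 + 31)) = 336*(-68 + 40) = 336*(-28) = -9408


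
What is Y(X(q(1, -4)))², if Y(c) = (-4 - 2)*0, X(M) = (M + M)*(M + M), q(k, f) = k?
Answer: 0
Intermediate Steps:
X(M) = 4*M² (X(M) = (2*M)*(2*M) = 4*M²)
Y(c) = 0 (Y(c) = -6*0 = 0)
Y(X(q(1, -4)))² = 0² = 0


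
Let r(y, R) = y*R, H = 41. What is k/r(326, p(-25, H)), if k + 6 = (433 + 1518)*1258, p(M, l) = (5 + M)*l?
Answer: -306794/33415 ≈ -9.1813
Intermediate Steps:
p(M, l) = l*(5 + M)
r(y, R) = R*y
k = 2454352 (k = -6 + (433 + 1518)*1258 = -6 + 1951*1258 = -6 + 2454358 = 2454352)
k/r(326, p(-25, H)) = 2454352/(((41*(5 - 25))*326)) = 2454352/(((41*(-20))*326)) = 2454352/((-820*326)) = 2454352/(-267320) = 2454352*(-1/267320) = -306794/33415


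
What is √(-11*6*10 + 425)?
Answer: I*√235 ≈ 15.33*I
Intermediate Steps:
√(-11*6*10 + 425) = √(-66*10 + 425) = √(-660 + 425) = √(-235) = I*√235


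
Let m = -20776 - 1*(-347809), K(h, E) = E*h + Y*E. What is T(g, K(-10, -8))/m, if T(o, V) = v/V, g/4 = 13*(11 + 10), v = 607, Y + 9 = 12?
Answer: 607/18313848 ≈ 3.3144e-5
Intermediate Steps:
Y = 3 (Y = -9 + 12 = 3)
g = 1092 (g = 4*(13*(11 + 10)) = 4*(13*21) = 4*273 = 1092)
K(h, E) = 3*E + E*h (K(h, E) = E*h + 3*E = 3*E + E*h)
T(o, V) = 607/V
m = 327033 (m = -20776 + 347809 = 327033)
T(g, K(-10, -8))/m = (607/((-8*(3 - 10))))/327033 = (607/((-8*(-7))))*(1/327033) = (607/56)*(1/327033) = 607/18313848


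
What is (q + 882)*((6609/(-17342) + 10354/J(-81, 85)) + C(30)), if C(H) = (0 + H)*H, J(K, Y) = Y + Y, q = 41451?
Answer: 59938480594077/1474070 ≈ 4.0662e+7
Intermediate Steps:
J(K, Y) = 2*Y
C(H) = H**2 (C(H) = H*H = H**2)
(q + 882)*((6609/(-17342) + 10354/J(-81, 85)) + C(30)) = (41451 + 882)*((6609/(-17342) + 10354/((2*85))) + 30**2) = 42333*((6609*(-1/17342) + 10354/170) + 900) = 42333*((-6609/17342 + 10354*(1/170)) + 900) = 42333*((-6609/17342 + 5177/85) + 900) = 42333*(89217769/1474070 + 900) = 42333*(1415880769/1474070) = 59938480594077/1474070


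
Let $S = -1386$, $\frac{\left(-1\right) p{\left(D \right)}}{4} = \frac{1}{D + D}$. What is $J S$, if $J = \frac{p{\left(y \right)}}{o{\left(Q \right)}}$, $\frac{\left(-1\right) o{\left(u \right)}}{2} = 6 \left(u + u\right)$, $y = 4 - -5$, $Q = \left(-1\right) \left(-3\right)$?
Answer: $- \frac{77}{18} \approx -4.2778$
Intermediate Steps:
$Q = 3$
$y = 9$ ($y = 4 + 5 = 9$)
$o{\left(u \right)} = - 24 u$ ($o{\left(u \right)} = - 2 \cdot 6 \left(u + u\right) = - 2 \cdot 6 \cdot 2 u = - 2 \cdot 12 u = - 24 u$)
$p{\left(D \right)} = - \frac{2}{D}$ ($p{\left(D \right)} = - \frac{4}{D + D} = - \frac{4}{2 D} = - 4 \frac{1}{2 D} = - \frac{2}{D}$)
$J = \frac{1}{324}$ ($J = \frac{\left(-2\right) \frac{1}{9}}{\left(-24\right) 3} = \frac{\left(-2\right) \frac{1}{9}}{-72} = \left(- \frac{2}{9}\right) \left(- \frac{1}{72}\right) = \frac{1}{324} \approx 0.0030864$)
$J S = \frac{1}{324} \left(-1386\right) = - \frac{77}{18}$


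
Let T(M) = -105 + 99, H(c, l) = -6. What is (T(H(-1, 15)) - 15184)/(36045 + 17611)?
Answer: -7595/26828 ≈ -0.28310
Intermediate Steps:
T(M) = -6
(T(H(-1, 15)) - 15184)/(36045 + 17611) = (-6 - 15184)/(36045 + 17611) = -15190/53656 = -15190*1/53656 = -7595/26828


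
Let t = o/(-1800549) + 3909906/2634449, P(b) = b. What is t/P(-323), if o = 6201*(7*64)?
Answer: 30960937462/170237311948647 ≈ 0.00018187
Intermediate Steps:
o = 2778048 (o = 6201*448 = 2778048)
t = -30960937462/527050501389 (t = 2778048/(-1800549) + 3909906/2634449 = 2778048*(-1/1800549) + 3909906*(1/2634449) = -308672/200061 + 3909906/2634449 = -30960937462/527050501389 ≈ -0.058744)
t/P(-323) = -30960937462/527050501389/(-323) = -30960937462/527050501389*(-1/323) = 30960937462/170237311948647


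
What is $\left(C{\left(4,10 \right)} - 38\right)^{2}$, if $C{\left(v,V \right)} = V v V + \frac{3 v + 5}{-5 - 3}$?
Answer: $\frac{8288641}{64} \approx 1.2951 \cdot 10^{5}$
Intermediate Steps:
$C{\left(v,V \right)} = - \frac{5}{8} - \frac{3 v}{8} + v V^{2}$ ($C{\left(v,V \right)} = v V^{2} + \frac{5 + 3 v}{-8} = v V^{2} + \left(5 + 3 v\right) \left(- \frac{1}{8}\right) = v V^{2} - \left(\frac{5}{8} + \frac{3 v}{8}\right) = - \frac{5}{8} - \frac{3 v}{8} + v V^{2}$)
$\left(C{\left(4,10 \right)} - 38\right)^{2} = \left(\left(- \frac{5}{8} - \frac{3}{2} + 4 \cdot 10^{2}\right) - 38\right)^{2} = \left(\left(- \frac{5}{8} - \frac{3}{2} + 4 \cdot 100\right) - 38\right)^{2} = \left(\left(- \frac{5}{8} - \frac{3}{2} + 400\right) - 38\right)^{2} = \left(\frac{3183}{8} - 38\right)^{2} = \left(\frac{2879}{8}\right)^{2} = \frac{8288641}{64}$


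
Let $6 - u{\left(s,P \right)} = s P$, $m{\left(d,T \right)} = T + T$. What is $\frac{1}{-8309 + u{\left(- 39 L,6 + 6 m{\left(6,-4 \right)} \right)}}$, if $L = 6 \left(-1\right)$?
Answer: $\frac{1}{1525} \approx 0.00065574$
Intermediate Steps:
$m{\left(d,T \right)} = 2 T$
$L = -6$
$u{\left(s,P \right)} = 6 - P s$ ($u{\left(s,P \right)} = 6 - s P = 6 - P s$)
$\frac{1}{-8309 + u{\left(- 39 L,6 + 6 m{\left(6,-4 \right)} \right)}} = \frac{1}{-8309 - \left(-6 + \left(6 + 6 \cdot 2 \left(-4\right)\right) \left(\left(-39\right) \left(-6\right)\right)\right)} = \frac{1}{-8309 - \left(-6 + \left(6 + 6 \left(-8\right)\right) 234\right)} = \frac{1}{-8309 - \left(-6 + \left(6 - 48\right) 234\right)} = \frac{1}{-8309 - \left(-6 - 9828\right)} = \frac{1}{-8309 + \left(6 + 9828\right)} = \frac{1}{-8309 + 9834} = \frac{1}{1525}$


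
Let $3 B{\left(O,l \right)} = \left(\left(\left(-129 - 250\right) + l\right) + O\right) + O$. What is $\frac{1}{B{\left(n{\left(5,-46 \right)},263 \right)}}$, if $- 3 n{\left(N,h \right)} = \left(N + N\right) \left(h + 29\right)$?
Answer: $- \frac{9}{8} \approx -1.125$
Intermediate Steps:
$n{\left(N,h \right)} = - \frac{2 N \left(29 + h\right)}{3}$ ($n{\left(N,h \right)} = - \frac{\left(N + N\right) \left(h + 29\right)}{3} = - \frac{2 N \left(29 + h\right)}{3}$)
$B{\left(O,l \right)} = - \frac{379}{3} + \frac{l}{3} + \frac{2 O}{3}$ ($B{\left(O,l \right)} = \frac{\left(\left(\left(-129 - 250\right) + l\right) + O\right) + O}{3} = \frac{\left(\left(-379 + l\right) + O\right) + O}{3} = \frac{\left(-379 + O + l\right) + O}{3} = \frac{-379 + l + 2 O}{3} = - \frac{379}{3} + \frac{l}{3} + \frac{2 O}{3}$)
$\frac{1}{B{\left(n{\left(5,-46 \right)},263 \right)}} = \frac{1}{- \frac{379}{3} + \frac{1}{3} \cdot 263 + \frac{2 \left(\left(- \frac{2}{3}\right) 5 \left(29 - 46\right)\right)}{3}} = \frac{1}{- \frac{379}{3} + \frac{263}{3} + \frac{2 \left(\left(- \frac{2}{3}\right) 5 \left(-17\right)\right)}{3}} = \frac{1}{- \frac{379}{3} + \frac{263}{3} + \frac{2}{3} \cdot \frac{170}{3}} = \frac{1}{- \frac{379}{3} + \frac{263}{3} + \frac{340}{9}} = \frac{1}{- \frac{8}{9}} = - \frac{9}{8}$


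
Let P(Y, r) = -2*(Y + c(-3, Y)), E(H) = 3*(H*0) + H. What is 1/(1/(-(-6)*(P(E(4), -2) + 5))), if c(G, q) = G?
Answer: 18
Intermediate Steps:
E(H) = H (E(H) = 3*0 + H = 0 + H = H)
P(Y, r) = 6 - 2*Y (P(Y, r) = -2*(Y - 3) = -2*(-3 + Y) = 6 - 2*Y)
1/(1/(-(-6)*(P(E(4), -2) + 5))) = 1/(1/(-(-6)*((6 - 2*4) + 5))) = 1/(1/(-(-6)*((6 - 8) + 5))) = 1/(1/(-(-6)*(-2 + 5))) = 1/(1/(-(-6)*3)) = 1/(1/(-6*(-3))) = 1/(1/18) = 18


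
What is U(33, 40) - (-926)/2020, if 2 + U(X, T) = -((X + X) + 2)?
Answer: -70237/1010 ≈ -69.542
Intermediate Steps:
U(X, T) = -4 - 2*X (U(X, T) = -2 - ((X + X) + 2) = -2 - (2*X + 2) = -2 - (2 + 2*X) = -2 + (-2 - 2*X) = -4 - 2*X)
U(33, 40) - (-926)/2020 = (-4 - 2*33) - (-926)/2020 = (-4 - 66) - (-926)/2020 = -70 - 1*(-463/1010) = -70 + 463/1010 = -70237/1010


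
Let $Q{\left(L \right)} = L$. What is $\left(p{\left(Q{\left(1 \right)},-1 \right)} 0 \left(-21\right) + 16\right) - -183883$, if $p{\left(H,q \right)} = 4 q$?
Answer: $183899$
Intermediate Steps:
$\left(p{\left(Q{\left(1 \right)},-1 \right)} 0 \left(-21\right) + 16\right) - -183883 = \left(4 \left(-1\right) 0 \left(-21\right) + 16\right) - -183883 = \left(\left(-4\right) 0 + 16\right) + 183883 = \left(0 + 16\right) + 183883 = 16 + 183883 = 183899$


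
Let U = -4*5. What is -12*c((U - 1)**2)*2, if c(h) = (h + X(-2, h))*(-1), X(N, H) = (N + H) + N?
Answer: 21072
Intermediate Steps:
X(N, H) = H + 2*N (X(N, H) = (H + N) + N = H + 2*N)
U = -20
c(h) = 4 - 2*h (c(h) = (h + (h + 2*(-2)))*(-1) = (h + (h - 4))*(-1) = (h + (-4 + h))*(-1) = (-4 + 2*h)*(-1) = 4 - 2*h)
-12*c((U - 1)**2)*2 = -12*(4 - 2*(-20 - 1)**2)*2 = -12*(4 - 2*(-21)**2)*2 = -12*(4 - 2*441)*2 = -12*(4 - 882)*2 = -12*(-878)*2 = 10536*2 = 21072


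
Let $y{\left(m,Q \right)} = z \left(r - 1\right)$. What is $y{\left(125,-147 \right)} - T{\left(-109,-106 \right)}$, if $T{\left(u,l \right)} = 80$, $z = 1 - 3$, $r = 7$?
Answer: $-92$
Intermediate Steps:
$z = -2$ ($z = 1 - 3 = -2$)
$y{\left(m,Q \right)} = -12$ ($y{\left(m,Q \right)} = - 2 \left(7 - 1\right) = \left(-2\right) 6 = -12$)
$y{\left(125,-147 \right)} - T{\left(-109,-106 \right)} = -12 - 80 = -92$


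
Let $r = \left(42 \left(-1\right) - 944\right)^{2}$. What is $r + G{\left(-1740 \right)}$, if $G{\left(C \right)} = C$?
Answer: $970456$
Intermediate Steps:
$r = 972196$ ($r = \left(-42 - 944\right)^{2} = \left(-986\right)^{2} = 972196$)
$r + G{\left(-1740 \right)} = 972196 - 1740 = 970456$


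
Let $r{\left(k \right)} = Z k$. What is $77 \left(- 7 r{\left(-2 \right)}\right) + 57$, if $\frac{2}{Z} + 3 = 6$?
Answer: $\frac{2327}{3} \approx 775.67$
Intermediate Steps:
$Z = \frac{2}{3}$ ($Z = \frac{2}{-3 + 6} = \frac{2}{3} \approx 0.66667$)
$r{\left(k \right)} = \frac{2 k}{3}$
$77 \left(- 7 r{\left(-2 \right)}\right) + 57 = 77 \left(- 7 \cdot \frac{2}{3} \left(-2\right)\right) + 57 = 77 \left(\left(-7\right) \left(- \frac{4}{3}\right)\right) + 57 = 77 \cdot \frac{28}{3} + 57 = \frac{2156}{3} + 57 = \frac{2327}{3}$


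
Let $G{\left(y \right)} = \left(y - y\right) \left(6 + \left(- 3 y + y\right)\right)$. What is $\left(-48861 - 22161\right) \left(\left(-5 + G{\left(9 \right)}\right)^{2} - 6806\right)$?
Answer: $481600182$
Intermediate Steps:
$G{\left(y \right)} = 0$ ($G{\left(y \right)} = 0 \left(6 - 2 y\right) = 0$)
$\left(-48861 - 22161\right) \left(\left(-5 + G{\left(9 \right)}\right)^{2} - 6806\right) = \left(-48861 - 22161\right) \left(\left(-5 + 0\right)^{2} - 6806\right) = - 71022 \left(\left(-5\right)^{2} - 6806\right) = - 71022 \left(25 - 6806\right) = \left(-71022\right) \left(-6781\right) = 481600182$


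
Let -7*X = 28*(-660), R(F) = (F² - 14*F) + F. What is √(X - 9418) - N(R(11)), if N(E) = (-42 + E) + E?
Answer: 86 + I*√6778 ≈ 86.0 + 82.329*I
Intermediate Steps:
R(F) = F² - 13*F
N(E) = -42 + 2*E
X = 2640 (X = -4*(-660) = -⅐*(-18480) = 2640)
√(X - 9418) - N(R(11)) = √(2640 - 9418) - (-42 + 2*(11*(-13 + 11))) = √(-6778) - (-42 + 2*(11*(-2))) = I*√6778 - (-42 + 2*(-22)) = I*√6778 - (-42 - 44) = I*√6778 - 1*(-86) = I*√6778 + 86 = 86 + I*√6778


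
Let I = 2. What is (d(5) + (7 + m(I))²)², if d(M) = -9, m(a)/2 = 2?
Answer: 12544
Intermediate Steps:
m(a) = 4 (m(a) = 2*2 = 4)
(d(5) + (7 + m(I))²)² = (-9 + (7 + 4)²)² = (-9 + 11²)² = (-9 + 121)² = 112² = 12544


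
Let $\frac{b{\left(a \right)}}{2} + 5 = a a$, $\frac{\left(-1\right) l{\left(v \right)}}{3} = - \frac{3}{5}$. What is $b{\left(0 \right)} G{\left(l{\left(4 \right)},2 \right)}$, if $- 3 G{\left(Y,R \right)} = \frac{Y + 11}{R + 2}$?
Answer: $\frac{32}{3} \approx 10.667$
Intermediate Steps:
$l{\left(v \right)} = \frac{9}{5}$ ($l{\left(v \right)} = - 3 \left(- \frac{3}{5}\right) = - 3 \left(\left(-3\right) \frac{1}{5}\right) = \left(-3\right) \left(- \frac{3}{5}\right) = \frac{9}{5}$)
$G{\left(Y,R \right)} = - \frac{11 + Y}{3 \left(2 + R\right)}$ ($G{\left(Y,R \right)} = - \frac{\left(Y + 11\right) \frac{1}{R + 2}}{3} = - \frac{\left(11 + Y\right) \frac{1}{2 + R}}{3} = - \frac{\frac{1}{2 + R} \left(11 + Y\right)}{3} = - \frac{11 + Y}{3 \left(2 + R\right)}$)
$b{\left(a \right)} = -10 + 2 a^{2}$ ($b{\left(a \right)} = -10 + 2 a a = -10 + 2 a^{2}$)
$b{\left(0 \right)} G{\left(l{\left(4 \right)},2 \right)} = \left(-10 + 2 \cdot 0^{2}\right) \frac{-11 - \frac{9}{5}}{3 \left(2 + 2\right)} = \left(-10 + 2 \cdot 0\right) \frac{-11 - \frac{9}{5}}{3 \cdot 4} = \left(-10 + 0\right) \frac{1}{3} \cdot \frac{1}{4} \left(- \frac{64}{5}\right) = \left(-10\right) \left(- \frac{16}{15}\right) = \frac{32}{3}$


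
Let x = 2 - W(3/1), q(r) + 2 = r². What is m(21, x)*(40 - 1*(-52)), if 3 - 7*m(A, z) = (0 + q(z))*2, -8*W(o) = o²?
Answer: -9223/56 ≈ -164.70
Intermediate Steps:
W(o) = -o²/8
q(r) = -2 + r²
x = 25/8 (x = 2 - (-1)*(3/1)²/8 = 2 - (-1)*(3*1)²/8 = 2 - (-1)*3²/8 = 2 - (-1)*9/8 = 2 - 1*(-9/8) = 2 + 9/8 = 25/8 ≈ 3.1250)
m(A, z) = 1 - 2*z²/7 (m(A, z) = 3/7 - (0 + (-2 + z²))*2/7 = 3/7 - (-2 + z²)*2/7 = 3/7 - (-4 + 2*z²)/7 = 3/7 + (4/7 - 2*z²/7) = 1 - 2*z²/7)
m(21, x)*(40 - 1*(-52)) = (1 - 2*(25/8)²/7)*(40 - 1*(-52)) = (1 - 2/7*625/64)*(40 + 52) = (1 - 625/224)*92 = -401/224*92 = -9223/56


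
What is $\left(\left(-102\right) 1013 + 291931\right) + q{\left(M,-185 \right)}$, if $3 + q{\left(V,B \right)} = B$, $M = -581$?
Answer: $188417$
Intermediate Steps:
$q{\left(V,B \right)} = -3 + B$
$\left(\left(-102\right) 1013 + 291931\right) + q{\left(M,-185 \right)} = \left(\left(-102\right) 1013 + 291931\right) - 188 = \left(-103326 + 291931\right) - 188 = 188605 - 188 = 188417$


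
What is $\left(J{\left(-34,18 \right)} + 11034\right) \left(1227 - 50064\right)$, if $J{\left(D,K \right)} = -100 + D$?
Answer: $-532323300$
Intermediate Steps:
$\left(J{\left(-34,18 \right)} + 11034\right) \left(1227 - 50064\right) = \left(\left(-100 - 34\right) + 11034\right) \left(1227 - 50064\right) = \left(-134 + 11034\right) \left(-48837\right) = 10900 \left(-48837\right) = -532323300$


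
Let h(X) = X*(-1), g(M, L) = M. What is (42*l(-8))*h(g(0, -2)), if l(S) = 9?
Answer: 0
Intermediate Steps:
h(X) = -X
(42*l(-8))*h(g(0, -2)) = (42*9)*(-1*0) = 378*0 = 0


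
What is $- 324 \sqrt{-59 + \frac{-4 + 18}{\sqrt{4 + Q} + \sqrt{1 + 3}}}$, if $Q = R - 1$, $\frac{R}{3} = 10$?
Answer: $- \frac{324 i \sqrt{104 + 59 \sqrt{33}}}{\sqrt{2 + \sqrt{33}}} \approx - 2450.3 i$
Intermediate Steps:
$R = 30$ ($R = 3 \cdot 10 = 30$)
$Q = 29$ ($Q = 30 - 1 = 29$)
$- 324 \sqrt{-59 + \frac{-4 + 18}{\sqrt{4 + Q} + \sqrt{1 + 3}}} = - 324 \sqrt{-59 + \frac{-4 + 18}{\sqrt{4 + 29} + \sqrt{1 + 3}}} = - 324 \sqrt{-59 + \frac{14}{\sqrt{33} + \sqrt{4}}} = - 324 \sqrt{-59 + \frac{14}{\sqrt{33} + 2}} = - 324 \sqrt{-59 + \frac{14}{2 + \sqrt{33}}}$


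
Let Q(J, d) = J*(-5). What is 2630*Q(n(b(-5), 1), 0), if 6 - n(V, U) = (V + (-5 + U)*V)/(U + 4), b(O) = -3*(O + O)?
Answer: -315600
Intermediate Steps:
b(O) = -6*O
n(V, U) = 6 - (V + V*(-5 + U))/(4 + U) (n(V, U) = 6 - (V + (-5 + U)*V)/(U + 4) = 6 - (V + V*(-5 + U))/(4 + U))
Q(J, d) = -5*J
2630*Q(n(b(-5), 1), 0) = 2630*(-5*(24 + 4*(-6*(-5)) + 6*1 - 1*1*(-6*(-5)))/(4 + 1)) = 2630*(-5*(24 + 4*30 + 6 - 1*1*30)/5) = 2630*(-(24 + 120 + 6 - 30)) = 2630*(-120) = -315600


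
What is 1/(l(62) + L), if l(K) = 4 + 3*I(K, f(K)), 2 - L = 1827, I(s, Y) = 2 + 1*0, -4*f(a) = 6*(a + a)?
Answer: -1/1815 ≈ -0.00055096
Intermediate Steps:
f(a) = -3*a (f(a) = -3*(a + a)/2 = -3*2*a/2 = -3*a)
I(s, Y) = 2 (I(s, Y) = 2 + 0 = 2)
L = -1825 (L = 2 - 1*1827 = 2 - 1827 = -1825)
l(K) = 10 (l(K) = 4 + 3*2 = 4 + 6 = 10)
1/(l(62) + L) = 1/(10 - 1825) = 1/(-1815) = -1/1815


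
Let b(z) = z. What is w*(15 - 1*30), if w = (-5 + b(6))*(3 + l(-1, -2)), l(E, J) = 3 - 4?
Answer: -30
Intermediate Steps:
l(E, J) = -1
w = 2 (w = (-5 + 6)*(3 - 1) = 1*2 = 2)
w*(15 - 1*30) = 2*(15 - 1*30) = 2*(15 - 30) = 2*(-15) = -30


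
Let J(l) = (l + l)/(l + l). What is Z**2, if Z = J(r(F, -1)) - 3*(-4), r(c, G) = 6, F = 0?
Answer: 169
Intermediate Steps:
J(l) = 1 (J(l) = (2*l)/((2*l)) = (2*l)*(1/(2*l)) = 1)
Z = 13 (Z = 1 - 3*(-4) = 1 + 12 = 13)
Z**2 = 13**2 = 169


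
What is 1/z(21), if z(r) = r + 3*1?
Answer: 1/24 ≈ 0.041667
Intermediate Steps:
z(r) = 3 + r (z(r) = r + 3 = 3 + r)
1/z(21) = 1/(3 + 21) = 1/24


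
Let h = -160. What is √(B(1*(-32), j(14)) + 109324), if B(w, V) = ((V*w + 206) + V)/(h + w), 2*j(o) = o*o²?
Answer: √63097602/24 ≈ 330.98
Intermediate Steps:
j(o) = o³/2 (j(o) = (o*o²)/2 = o³/2)
B(w, V) = (206 + V + V*w)/(-160 + w) (B(w, V) = ((V*w + 206) + V)/(-160 + w) = ((206 + V*w) + V)/(-160 + w) = (206 + V + V*w)/(-160 + w))
√(B(1*(-32), j(14)) + 109324) = √((206 + (½)*14³ + ((½)*14³)*(1*(-32)))/(-160 + 1*(-32)) + 109324) = √((206 + (½)*2744 + ((½)*2744)*(-32))/(-160 - 32) + 109324) = √((206 + 1372 + 1372*(-32))/(-192) + 109324) = √(-(206 + 1372 - 43904)/192 + 109324) = √(-1/192*(-42326) + 109324) = √(21163/96 + 109324) = √(10516267/96) = √63097602/24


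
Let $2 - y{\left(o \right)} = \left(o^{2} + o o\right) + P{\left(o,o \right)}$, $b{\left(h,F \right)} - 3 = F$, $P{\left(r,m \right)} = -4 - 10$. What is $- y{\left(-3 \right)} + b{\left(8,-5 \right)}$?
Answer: $0$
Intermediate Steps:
$P{\left(r,m \right)} = -14$ ($P{\left(r,m \right)} = -4 - 10 = -14$)
$b{\left(h,F \right)} = 3 + F$
$y{\left(o \right)} = 16 - 2 o^{2}$ ($y{\left(o \right)} = 2 - \left(\left(o^{2} + o o\right) - 14\right) = 2 - \left(\left(o^{2} + o^{2}\right) - 14\right) = 2 - \left(2 o^{2} - 14\right) = 2 - \left(-14 + 2 o^{2}\right) = 16 - 2 o^{2}$)
$- y{\left(-3 \right)} + b{\left(8,-5 \right)} = - (16 - 2 \left(-3\right)^{2}) + \left(3 - 5\right) = - (16 - 18) - 2 = \left(-1\right) \left(-2\right) - 2 = 2 - 2 = 0$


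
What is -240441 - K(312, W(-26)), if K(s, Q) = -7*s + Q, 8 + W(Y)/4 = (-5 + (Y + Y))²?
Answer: -251221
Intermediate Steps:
W(Y) = -32 + 4*(-5 + 2*Y)² (W(Y) = -32 + 4*(-5 + (Y + Y))² = -32 + 4*(-5 + 2*Y)²)
K(s, Q) = Q - 7*s
-240441 - K(312, W(-26)) = -240441 - ((-32 + 4*(-5 + 2*(-26))²) - 7*312) = -240441 - ((-32 + 4*(-5 - 52)²) - 2184) = -240441 - ((-32 + 4*(-57)²) - 2184) = -240441 - ((-32 + 4*3249) - 2184) = -240441 - ((-32 + 12996) - 2184) = -240441 - (12964 - 2184) = -240441 - 1*10780 = -240441 - 10780 = -251221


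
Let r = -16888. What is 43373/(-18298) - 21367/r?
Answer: -170754929/154508312 ≈ -1.1052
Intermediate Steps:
43373/(-18298) - 21367/r = 43373/(-18298) - 21367/(-16888) = 43373*(-1/18298) - 21367*(-1/16888) = -43373/18298 + 21367/16888 = -170754929/154508312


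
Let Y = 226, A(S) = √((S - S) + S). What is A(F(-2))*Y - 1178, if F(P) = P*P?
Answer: -726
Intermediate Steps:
F(P) = P²
A(S) = √S (A(S) = √(0 + S) = √S)
A(F(-2))*Y - 1178 = √((-2)²)*226 - 1178 = √4*226 - 1178 = 2*226 - 1178 = 452 - 1178 = -726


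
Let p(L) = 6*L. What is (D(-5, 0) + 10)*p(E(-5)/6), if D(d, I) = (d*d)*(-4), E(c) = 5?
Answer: -450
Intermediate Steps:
D(d, I) = -4*d² (D(d, I) = d²*(-4) = -4*d²)
(D(-5, 0) + 10)*p(E(-5)/6) = (-4*(-5)² + 10)*(6*(5/6)) = (-4*25 + 10)*(6*(5*(⅙))) = (-100 + 10)*(6*(⅚)) = -90*5 = -450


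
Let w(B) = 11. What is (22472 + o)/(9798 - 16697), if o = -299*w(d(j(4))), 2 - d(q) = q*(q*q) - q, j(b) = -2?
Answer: -19183/6899 ≈ -2.7805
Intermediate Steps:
d(q) = 2 + q - q³ (d(q) = 2 - (q*(q*q) - q) = 2 - (q*q² - q) = 2 - (q³ - q) = 2 + (q - q³) = 2 + q - q³)
o = -3289 (o = -299*11 = -3289)
(22472 + o)/(9798 - 16697) = (22472 - 3289)/(9798 - 16697) = 19183/(-6899) = 19183*(-1/6899) = -19183/6899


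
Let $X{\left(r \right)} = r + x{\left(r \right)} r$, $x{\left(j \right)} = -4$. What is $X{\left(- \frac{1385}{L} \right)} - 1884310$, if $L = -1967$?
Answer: $- \frac{3706441925}{1967} \approx -1.8843 \cdot 10^{6}$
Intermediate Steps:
$X{\left(r \right)} = - 3 r$ ($X{\left(r \right)} = r - 4 r = - 3 r$)
$X{\left(- \frac{1385}{L} \right)} - 1884310 = - 3 \left(- \frac{1385}{-1967}\right) - 1884310 = - 3 \left(\left(-1385\right) \left(- \frac{1}{1967}\right)\right) - 1884310 = \left(-3\right) \frac{1385}{1967} - 1884310 = - \frac{4155}{1967} - 1884310 = - \frac{3706441925}{1967}$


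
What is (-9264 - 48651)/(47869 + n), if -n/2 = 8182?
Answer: -11583/6301 ≈ -1.8383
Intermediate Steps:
n = -16364 (n = -2*8182 = -16364)
(-9264 - 48651)/(47869 + n) = (-9264 - 48651)/(47869 - 16364) = -57915/31505 = -57915*1/31505 = -11583/6301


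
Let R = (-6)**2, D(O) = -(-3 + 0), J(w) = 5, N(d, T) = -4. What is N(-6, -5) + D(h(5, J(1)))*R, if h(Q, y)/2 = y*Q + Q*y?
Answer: 104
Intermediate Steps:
h(Q, y) = 4*Q*y (h(Q, y) = 2*(y*Q + Q*y) = 2*(Q*y + Q*y) = 2*(2*Q*y) = 4*Q*y)
D(O) = 3 (D(O) = -1*(-3) = 3)
R = 36
N(-6, -5) + D(h(5, J(1)))*R = -4 + 3*36 = -4 + 108 = 104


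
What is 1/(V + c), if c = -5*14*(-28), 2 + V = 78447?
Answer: 1/80405 ≈ 1.2437e-5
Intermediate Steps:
V = 78445 (V = -2 + 78447 = 78445)
c = 1960 (c = -70*(-28) = 1960)
1/(V + c) = 1/(78445 + 1960) = 1/80405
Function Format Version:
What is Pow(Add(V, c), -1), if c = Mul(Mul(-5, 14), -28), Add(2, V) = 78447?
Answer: Rational(1, 80405) ≈ 1.2437e-5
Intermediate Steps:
V = 78445 (V = Add(-2, 78447) = 78445)
c = 1960 (c = Mul(-70, -28) = 1960)
Pow(Add(V, c), -1) = Pow(Add(78445, 1960), -1) = Pow(80405, -1) = Rational(1, 80405)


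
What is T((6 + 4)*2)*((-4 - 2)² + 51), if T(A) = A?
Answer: 1740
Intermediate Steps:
T((6 + 4)*2)*((-4 - 2)² + 51) = ((6 + 4)*2)*((-4 - 2)² + 51) = (10*2)*((-6)² + 51) = 20*(36 + 51) = 20*87 = 1740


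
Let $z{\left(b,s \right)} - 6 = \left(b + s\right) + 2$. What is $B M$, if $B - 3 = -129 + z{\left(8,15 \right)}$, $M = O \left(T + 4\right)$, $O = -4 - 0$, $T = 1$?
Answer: $1900$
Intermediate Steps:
$z{\left(b,s \right)} = 8 + b + s$ ($z{\left(b,s \right)} = 6 + \left(\left(b + s\right) + 2\right) = 6 + \left(2 + b + s\right) = 8 + b + s$)
$O = -4$ ($O = -4 + 0 = -4$)
$M = -20$ ($M = - 4 \left(1 + 4\right) = \left(-4\right) 5 = -20$)
$B = -95$ ($B = 3 + \left(-129 + \left(8 + 8 + 15\right)\right) = 3 + \left(-129 + 31\right) = 3 - 98 = -95$)
$B M = \left(-95\right) \left(-20\right) = 1900$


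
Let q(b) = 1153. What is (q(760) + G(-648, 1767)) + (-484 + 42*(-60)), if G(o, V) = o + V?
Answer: -732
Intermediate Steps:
G(o, V) = V + o
(q(760) + G(-648, 1767)) + (-484 + 42*(-60)) = (1153 + (1767 - 648)) + (-484 + 42*(-60)) = (1153 + 1119) + (-484 - 2520) = 2272 - 3004 = -732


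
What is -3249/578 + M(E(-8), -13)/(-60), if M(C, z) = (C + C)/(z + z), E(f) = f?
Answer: -634711/112710 ≈ -5.6314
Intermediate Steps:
M(C, z) = C/z (M(C, z) = (2*C)/((2*z)) = (2*C)*(1/(2*z)) = C/z)
-3249/578 + M(E(-8), -13)/(-60) = -3249/578 - 8/(-13)/(-60) = -3249*1/578 - 8*(-1/13)*(-1/60) = -3249/578 + (8/13)*(-1/60) = -3249/578 - 2/195 = -634711/112710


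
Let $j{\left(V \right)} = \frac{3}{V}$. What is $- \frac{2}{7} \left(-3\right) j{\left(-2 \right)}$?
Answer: $- \frac{9}{7} \approx -1.2857$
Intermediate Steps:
$- \frac{2}{7} \left(-3\right) j{\left(-2 \right)} = - \frac{2}{7} \left(-3\right) \frac{3}{-2} = \left(-2\right) \frac{1}{7} \left(-3\right) 3 \left(- \frac{1}{2}\right) = \left(- \frac{2}{7}\right) \left(-3\right) \left(- \frac{3}{2}\right) = \frac{6}{7} \left(- \frac{3}{2}\right) = - \frac{9}{7}$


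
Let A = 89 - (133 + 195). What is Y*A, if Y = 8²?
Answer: -15296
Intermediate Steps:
A = -239 (A = 89 - 1*328 = 89 - 328 = -239)
Y = 64
Y*A = 64*(-239) = -15296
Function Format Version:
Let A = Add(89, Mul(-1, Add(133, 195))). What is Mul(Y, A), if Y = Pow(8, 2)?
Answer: -15296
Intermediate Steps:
A = -239 (A = Add(89, Mul(-1, 328)) = Add(89, -328) = -239)
Y = 64
Mul(Y, A) = Mul(64, -239) = -15296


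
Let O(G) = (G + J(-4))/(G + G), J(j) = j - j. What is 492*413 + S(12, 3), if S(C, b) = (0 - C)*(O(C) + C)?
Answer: 203046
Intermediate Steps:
J(j) = 0
O(G) = ½ (O(G) = (G + 0)/(G + G) = G/((2*G)) = G*(1/(2*G)) = ½)
S(C, b) = -C*(½ + C) (S(C, b) = (0 - C)*(½ + C) = (-C)*(½ + C) = -C*(½ + C))
492*413 + S(12, 3) = 492*413 - 1*12*(½ + 12) = 203196 - 1*12*25/2 = 203196 - 150 = 203046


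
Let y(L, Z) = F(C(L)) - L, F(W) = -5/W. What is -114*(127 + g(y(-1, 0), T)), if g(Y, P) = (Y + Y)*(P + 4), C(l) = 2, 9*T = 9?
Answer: -12768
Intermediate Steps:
T = 1 (T = (⅑)*9 = 1)
y(L, Z) = -5/2 - L
g(Y, P) = 2*Y*(4 + P) (g(Y, P) = (2*Y)*(4 + P) = 2*Y*(4 + P))
-114*(127 + g(y(-1, 0), T)) = -114*(127 + 2*(-5/2 - 1*(-1))*(4 + 1)) = -114*(127 + 2*(-5/2 + 1)*5) = -114*(127 + 2*(-3/2)*5) = -114*(127 - 15) = -114*112 = -12768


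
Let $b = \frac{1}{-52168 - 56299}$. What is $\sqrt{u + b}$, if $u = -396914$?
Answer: $\frac{i \sqrt{4669728967693813}}{108467} \approx 630.01 i$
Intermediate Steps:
$b = - \frac{1}{108467}$ ($b = \frac{1}{-108467} = - \frac{1}{108467} \approx -9.2194 \cdot 10^{-6}$)
$\sqrt{u + b} = \sqrt{-396914 - \frac{1}{108467}} = \sqrt{- \frac{43052070839}{108467}} = \frac{i \sqrt{4669728967693813}}{108467}$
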